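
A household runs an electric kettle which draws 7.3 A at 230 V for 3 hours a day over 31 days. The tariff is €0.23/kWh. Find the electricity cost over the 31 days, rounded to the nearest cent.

Power = 7.3 A × 230 V = 1679 W = 1.679 kW
Runtime = 3 h/day × 31 days = 93 h
Energy = 1.679 kW × 93 h = 156.147 kWh
Cost = 156.147 kWh × €0.23/kWh = €35.91

€35.91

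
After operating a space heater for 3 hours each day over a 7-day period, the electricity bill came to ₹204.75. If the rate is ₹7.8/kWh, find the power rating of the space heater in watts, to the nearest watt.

1250 W

Energy = ₹204.75 ÷ ₹7.8/kWh = 26.25 kWh
Runtime = 3 h/day × 7 days = 21 h
Power = 26.25 kWh ÷ 21 h = 1.25 kW = 1250 W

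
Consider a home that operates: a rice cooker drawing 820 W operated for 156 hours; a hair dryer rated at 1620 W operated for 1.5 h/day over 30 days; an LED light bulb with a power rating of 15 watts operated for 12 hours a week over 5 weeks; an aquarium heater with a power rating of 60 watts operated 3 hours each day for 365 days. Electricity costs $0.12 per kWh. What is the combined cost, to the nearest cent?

$32.09

rice cooker: 0.82 kW × 156 h = 127.92 kWh
hair dryer: Runtime = 1.5 h/day × 30 days = 45 h
hair dryer: 1.62 kW × 45 h = 72.9 kWh
LED light bulb: Runtime = 12 h/week × 5 weeks = 60 h
LED light bulb: 0.015 kW × 60 h = 0.9 kWh
aquarium heater: Runtime = 3 h/day × 365 days = 1095 h
aquarium heater: 0.06 kW × 1095 h = 65.7 kWh
Total energy = 267.42 kWh
Cost = 267.42 × $0.12 = $32.09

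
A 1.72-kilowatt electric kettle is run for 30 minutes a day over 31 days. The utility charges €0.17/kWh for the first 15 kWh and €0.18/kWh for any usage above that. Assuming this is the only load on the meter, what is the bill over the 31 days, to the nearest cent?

€4.65

Runtime = 30 min × 31 = 930 min = 15.5 h
Energy = 1.72 kW × 15.5 h = 26.66 kWh
Tier 1 (0–15 kWh): 15 × €0.17 = €2.55
Above 15 kWh: 11.66 × €0.18 = €2.0988
Bill = €4.65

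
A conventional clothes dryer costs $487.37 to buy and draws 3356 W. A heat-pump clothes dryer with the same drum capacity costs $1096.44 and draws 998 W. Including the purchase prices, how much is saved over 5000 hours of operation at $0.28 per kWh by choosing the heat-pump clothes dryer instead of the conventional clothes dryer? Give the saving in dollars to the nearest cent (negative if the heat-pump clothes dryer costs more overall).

$2692.13

conventional clothes dryer: $487.37 + (3356/1000) kW × 5000 h × $0.28 = $487.37 + $4698.4 = $5185.77
heat-pump clothes dryer: $1096.44 + (998/1000) kW × 5000 h × $0.28 = $1096.44 + $1397.2 = $2493.64
Saving = $5185.77 − $2493.64 = $2692.13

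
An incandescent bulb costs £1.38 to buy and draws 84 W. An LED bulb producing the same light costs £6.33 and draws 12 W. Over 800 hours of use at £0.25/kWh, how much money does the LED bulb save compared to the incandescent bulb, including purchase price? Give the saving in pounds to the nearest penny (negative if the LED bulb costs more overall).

£9.45

incandescent bulb: £1.38 + (84/1000) kW × 800 h × £0.25 = £1.38 + £16.8 = £18.18
LED bulb: £6.33 + (12/1000) kW × 800 h × £0.25 = £6.33 + £2.4 = £8.73
Saving = £18.18 − £8.73 = £9.45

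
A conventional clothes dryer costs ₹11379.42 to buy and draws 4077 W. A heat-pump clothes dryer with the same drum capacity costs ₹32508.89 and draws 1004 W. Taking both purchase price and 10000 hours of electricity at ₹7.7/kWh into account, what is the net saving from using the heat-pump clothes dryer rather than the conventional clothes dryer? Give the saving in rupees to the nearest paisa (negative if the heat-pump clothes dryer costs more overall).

conventional clothes dryer: ₹11379.42 + (4077/1000) kW × 10000 h × ₹7.7 = ₹11379.42 + ₹313929 = ₹325308.42
heat-pump clothes dryer: ₹32508.89 + (1004/1000) kW × 10000 h × ₹7.7 = ₹32508.89 + ₹77308 = ₹109816.89
Saving = ₹325308.42 − ₹109816.89 = ₹215491.53

₹215491.53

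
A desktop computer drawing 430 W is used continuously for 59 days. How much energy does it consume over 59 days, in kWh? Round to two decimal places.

608.88 kWh

Runtime = 24 h × 59 = 1416 h
Energy = 0.43 kW × 1416 h = 608.88 kWh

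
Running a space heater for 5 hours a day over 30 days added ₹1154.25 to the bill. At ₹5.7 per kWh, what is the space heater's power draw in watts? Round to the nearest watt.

1350 W

Energy = ₹1154.25 ÷ ₹5.7/kWh = 202.5 kWh
Runtime = 5 h/day × 30 days = 150 h
Power = 202.5 kWh ÷ 150 h = 1.35 kW = 1350 W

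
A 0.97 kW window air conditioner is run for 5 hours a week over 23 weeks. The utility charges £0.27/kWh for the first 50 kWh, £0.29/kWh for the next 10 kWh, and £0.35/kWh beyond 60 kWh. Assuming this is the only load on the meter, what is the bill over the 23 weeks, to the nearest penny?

Runtime = 5 h/week × 23 weeks = 115 h
Energy = 0.97 kW × 115 h = 111.55 kWh
Tier 1 (0–50 kWh): 50 × £0.27 = £13.5
Tier 2 (50–60 kWh): 10 × £0.29 = £2.9
Above 60 kWh: 51.55 × £0.35 = £18.0425
Bill = £34.44

£34.44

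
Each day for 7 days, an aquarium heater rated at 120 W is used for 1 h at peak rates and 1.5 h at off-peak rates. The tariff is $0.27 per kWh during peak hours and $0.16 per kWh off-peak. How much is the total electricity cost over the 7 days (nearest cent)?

Peak energy = 0.12 kW × 1 h × 7 = 0.84 kWh
Off-peak energy = 0.12 kW × 1.5 h × 7 = 1.26 kWh
Cost = 0.84 × $0.27 + 1.26 × $0.16 = $0.2268 + $0.2016 = $0.43

$0.43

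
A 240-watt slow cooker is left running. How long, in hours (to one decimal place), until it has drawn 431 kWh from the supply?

Hours = 431 kWh ÷ 0.24 kW = 1795.8 h

1795.8 h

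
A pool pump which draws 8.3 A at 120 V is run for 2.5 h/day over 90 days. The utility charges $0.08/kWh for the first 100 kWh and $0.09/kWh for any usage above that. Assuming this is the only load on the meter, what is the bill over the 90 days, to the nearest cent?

$19.17

Power = 8.3 A × 120 V = 996 W = 0.996 kW
Runtime = 2.5 h/day × 90 days = 225 h
Energy = 0.996 kW × 225 h = 224.1 kWh
Tier 1 (0–100 kWh): 100 × $0.08 = $8
Above 100 kWh: 124.1 × $0.09 = $11.169
Bill = $19.17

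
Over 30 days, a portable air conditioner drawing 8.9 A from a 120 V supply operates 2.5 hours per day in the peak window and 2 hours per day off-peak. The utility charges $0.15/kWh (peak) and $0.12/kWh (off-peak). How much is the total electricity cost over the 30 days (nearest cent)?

Power = 8.9 A × 120 V = 1068 W = 1.068 kW
Peak energy = 1.068 kW × 2.5 h × 30 = 80.1 kWh
Off-peak energy = 1.068 kW × 2 h × 30 = 64.08 kWh
Cost = 80.1 × $0.15 + 64.08 × $0.12 = $12.015 + $7.6896 = $19.70

$19.70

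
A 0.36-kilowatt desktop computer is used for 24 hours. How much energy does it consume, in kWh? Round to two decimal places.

Energy = 0.36 kW × 24 h = 8.64 kWh

8.64 kWh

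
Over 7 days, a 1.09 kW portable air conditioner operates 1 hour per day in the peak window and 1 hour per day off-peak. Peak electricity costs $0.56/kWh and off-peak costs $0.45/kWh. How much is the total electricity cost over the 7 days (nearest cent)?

Peak energy = 1.09 kW × 1 h × 7 = 7.63 kWh
Off-peak energy = 1.09 kW × 1 h × 7 = 7.63 kWh
Cost = 7.63 × $0.56 + 7.63 × $0.45 = $4.2728 + $3.4335 = $7.71

$7.71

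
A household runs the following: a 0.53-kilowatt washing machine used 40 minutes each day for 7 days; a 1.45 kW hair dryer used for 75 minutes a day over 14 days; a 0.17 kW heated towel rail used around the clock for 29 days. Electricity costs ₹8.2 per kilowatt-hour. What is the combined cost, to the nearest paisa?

₹1198.58

washing machine: Runtime = 40 min × 7 = 280 min = 4.666666… h
washing machine: 0.53 kW × 4.666666… h = 2.473333… kWh
hair dryer: Runtime = 75 min × 14 = 1050 min = 17.5 h
hair dryer: 1.45 kW × 17.5 h = 25.375 kWh
heated towel rail: Runtime = 24 h × 29 = 696 h
heated towel rail: 0.17 kW × 696 h = 118.32 kWh
Total energy = 146.168333… kWh
Cost = 146.168333… × ₹8.2 = ₹1198.58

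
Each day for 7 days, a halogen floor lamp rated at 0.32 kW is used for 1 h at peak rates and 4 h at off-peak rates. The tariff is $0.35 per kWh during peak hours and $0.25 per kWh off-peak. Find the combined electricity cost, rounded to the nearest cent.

$3.02

Peak energy = 0.32 kW × 1 h × 7 = 2.24 kWh
Off-peak energy = 0.32 kW × 4 h × 7 = 8.96 kWh
Cost = 2.24 × $0.35 + 8.96 × $0.25 = $0.784 + $2.24 = $3.02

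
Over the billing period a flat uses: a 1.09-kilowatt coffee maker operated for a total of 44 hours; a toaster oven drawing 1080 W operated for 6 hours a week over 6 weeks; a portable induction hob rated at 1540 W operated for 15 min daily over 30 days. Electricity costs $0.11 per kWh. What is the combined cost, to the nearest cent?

coffee maker: 1.09 kW × 44 h = 47.96 kWh
toaster oven: Runtime = 6 h/week × 6 weeks = 36 h
toaster oven: 1.08 kW × 36 h = 38.88 kWh
portable induction hob: Runtime = 15 min × 30 = 450 min = 7.5 h
portable induction hob: 1.54 kW × 7.5 h = 11.55 kWh
Total energy = 98.39 kWh
Cost = 98.39 × $0.11 = $10.82

$10.82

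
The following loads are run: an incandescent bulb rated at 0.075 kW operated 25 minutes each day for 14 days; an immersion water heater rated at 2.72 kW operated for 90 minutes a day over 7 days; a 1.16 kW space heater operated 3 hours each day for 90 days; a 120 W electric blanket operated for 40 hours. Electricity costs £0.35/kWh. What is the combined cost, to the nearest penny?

incandescent bulb: Runtime = 25 min × 14 = 350 min = 5.833333… h
incandescent bulb: 0.075 kW × 5.833333… h = 0.4375 kWh
immersion water heater: Runtime = 90 min × 7 = 630 min = 10.5 h
immersion water heater: 2.72 kW × 10.5 h = 28.56 kWh
space heater: Runtime = 3 h/day × 90 days = 270 h
space heater: 1.16 kW × 270 h = 313.2 kWh
electric blanket: 0.12 kW × 40 h = 4.8 kWh
Total energy = 346.9975 kWh
Cost = 346.9975 × £0.35 = £121.45

£121.45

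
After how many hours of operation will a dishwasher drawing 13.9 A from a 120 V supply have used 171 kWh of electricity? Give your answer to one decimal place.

Power = 13.9 A × 120 V = 1668 W = 1.668 kW
Hours = 171 kWh ÷ 1.668 kW = 102.5 h

102.5 h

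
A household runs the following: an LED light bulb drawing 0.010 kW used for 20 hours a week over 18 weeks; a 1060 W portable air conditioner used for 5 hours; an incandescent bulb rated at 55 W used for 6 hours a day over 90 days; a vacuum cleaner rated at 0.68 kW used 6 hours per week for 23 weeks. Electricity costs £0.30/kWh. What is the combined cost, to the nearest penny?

LED light bulb: Runtime = 20 h/week × 18 weeks = 360 h
LED light bulb: 0.01 kW × 360 h = 3.6 kWh
portable air conditioner: 1.06 kW × 5 h = 5.3 kWh
incandescent bulb: Runtime = 6 h/day × 90 days = 540 h
incandescent bulb: 0.055 kW × 540 h = 29.7 kWh
vacuum cleaner: Runtime = 6 h/week × 23 weeks = 138 h
vacuum cleaner: 0.68 kW × 138 h = 93.84 kWh
Total energy = 132.44 kWh
Cost = 132.44 × £0.30 = £39.73

£39.73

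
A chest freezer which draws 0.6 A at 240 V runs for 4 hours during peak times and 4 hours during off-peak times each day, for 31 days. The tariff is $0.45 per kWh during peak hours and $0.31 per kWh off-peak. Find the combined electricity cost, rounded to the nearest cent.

Power = 0.6 A × 240 V = 144 W = 0.144 kW
Peak energy = 0.144 kW × 4 h × 31 = 17.856 kWh
Off-peak energy = 0.144 kW × 4 h × 31 = 17.856 kWh
Cost = 17.856 × $0.45 + 17.856 × $0.31 = $8.0352 + $5.53536 = $13.57

$13.57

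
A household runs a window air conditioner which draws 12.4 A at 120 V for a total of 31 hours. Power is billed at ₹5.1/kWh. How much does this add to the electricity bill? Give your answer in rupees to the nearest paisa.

Power = 12.4 A × 120 V = 1488 W = 1.488 kW
Energy = 1.488 kW × 31 h = 46.128 kWh
Cost = 46.128 kWh × ₹5.1/kWh = ₹235.25

₹235.25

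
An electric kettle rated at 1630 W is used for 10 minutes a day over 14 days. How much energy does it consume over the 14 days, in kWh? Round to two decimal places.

Runtime = 10 min × 14 = 140 min = 2.333333… h
Energy = 1.63 kW × 2.333333… h = 3.803333… kWh ≈ 3.80 kWh

3.80 kWh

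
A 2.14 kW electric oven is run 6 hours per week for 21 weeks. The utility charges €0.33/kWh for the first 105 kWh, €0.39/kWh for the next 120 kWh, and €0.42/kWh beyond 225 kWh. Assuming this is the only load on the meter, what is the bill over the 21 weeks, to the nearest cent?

€100.20

Runtime = 6 h/week × 21 weeks = 126 h
Energy = 2.14 kW × 126 h = 269.64 kWh
Tier 1 (0–105 kWh): 105 × €0.33 = €34.65
Tier 2 (105–225 kWh): 120 × €0.39 = €46.8
Above 225 kWh: 44.64 × €0.42 = €18.7488
Bill = €100.20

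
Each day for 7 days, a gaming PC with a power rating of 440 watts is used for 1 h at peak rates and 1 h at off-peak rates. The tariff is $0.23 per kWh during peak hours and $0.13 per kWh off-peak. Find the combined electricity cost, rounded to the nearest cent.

Peak energy = 0.44 kW × 1 h × 7 = 3.08 kWh
Off-peak energy = 0.44 kW × 1 h × 7 = 3.08 kWh
Cost = 3.08 × $0.23 + 3.08 × $0.13 = $0.7084 + $0.4004 = $1.11

$1.11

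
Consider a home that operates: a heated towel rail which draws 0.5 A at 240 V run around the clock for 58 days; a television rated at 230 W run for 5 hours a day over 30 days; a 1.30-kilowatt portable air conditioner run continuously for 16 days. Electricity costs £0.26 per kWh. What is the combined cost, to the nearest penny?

£182.19

heated towel rail: Power = 0.5 A × 240 V = 120 W = 0.12 kW
heated towel rail: Runtime = 24 h × 58 = 1392 h
heated towel rail: 0.12 kW × 1392 h = 167.04 kWh
television: Runtime = 5 h/day × 30 days = 150 h
television: 0.23 kW × 150 h = 34.5 kWh
portable air conditioner: Runtime = 24 h × 16 = 384 h
portable air conditioner: 1.3 kW × 384 h = 499.2 kWh
Total energy = 700.74 kWh
Cost = 700.74 × £0.26 = £182.19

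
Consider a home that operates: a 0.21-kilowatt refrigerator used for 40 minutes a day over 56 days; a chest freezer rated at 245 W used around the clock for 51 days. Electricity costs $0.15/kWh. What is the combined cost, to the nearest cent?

$46.16

refrigerator: Runtime = 40 min × 56 = 2240 min = 37.333333… h
refrigerator: 0.21 kW × 37.333333… h = 7.84 kWh
chest freezer: Runtime = 24 h × 51 = 1224 h
chest freezer: 0.245 kW × 1224 h = 299.88 kWh
Total energy = 307.72 kWh
Cost = 307.72 × $0.15 = $46.16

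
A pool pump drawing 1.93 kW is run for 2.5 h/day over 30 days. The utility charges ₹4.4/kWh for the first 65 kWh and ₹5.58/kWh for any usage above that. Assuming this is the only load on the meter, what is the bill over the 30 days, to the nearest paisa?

Runtime = 2.5 h/day × 30 days = 75 h
Energy = 1.93 kW × 75 h = 144.75 kWh
Tier 1 (0–65 kWh): 65 × ₹4.4 = ₹286
Above 65 kWh: 79.75 × ₹5.58 = ₹445.005
Bill = ₹731.01

₹731.01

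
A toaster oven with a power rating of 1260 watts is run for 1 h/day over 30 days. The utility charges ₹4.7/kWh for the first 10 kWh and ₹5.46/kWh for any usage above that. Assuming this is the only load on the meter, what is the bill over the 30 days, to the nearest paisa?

₹198.79

Runtime = 1 h/day × 30 days = 30 h
Energy = 1.26 kW × 30 h = 37.8 kWh
Tier 1 (0–10 kWh): 10 × ₹4.7 = ₹47
Above 10 kWh: 27.8 × ₹5.46 = ₹151.788
Bill = ₹198.79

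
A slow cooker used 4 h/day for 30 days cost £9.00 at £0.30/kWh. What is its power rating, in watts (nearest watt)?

250 W

Energy = £9.00 ÷ £0.30/kWh = 30 kWh
Runtime = 4 h/day × 30 days = 120 h
Power = 30 kWh ÷ 120 h = 0.25 kW = 250 W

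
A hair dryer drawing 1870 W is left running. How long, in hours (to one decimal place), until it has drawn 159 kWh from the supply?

85.0 h

Hours = 159 kWh ÷ 1.87 kW = 85.0 h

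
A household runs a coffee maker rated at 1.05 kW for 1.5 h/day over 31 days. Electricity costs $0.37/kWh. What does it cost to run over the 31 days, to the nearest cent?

$18.07

Runtime = 1.5 h/day × 31 days = 46.5 h
Energy = 1.05 kW × 46.5 h = 48.825 kWh
Cost = 48.825 kWh × $0.37/kWh = $18.07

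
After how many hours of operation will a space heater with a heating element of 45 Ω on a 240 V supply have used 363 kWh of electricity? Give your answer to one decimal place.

283.6 h

Power = V²/R = 240²/45 = 1280 W = 1.28 kW
Hours = 363 kWh ÷ 1.28 kW = 283.6 h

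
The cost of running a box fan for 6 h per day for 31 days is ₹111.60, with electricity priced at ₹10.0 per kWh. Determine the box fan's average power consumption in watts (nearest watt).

60 W

Energy = ₹111.60 ÷ ₹10.0/kWh = 11.16 kWh
Runtime = 6 h/day × 31 days = 186 h
Power = 11.16 kWh ÷ 186 h = 0.06 kW = 60 W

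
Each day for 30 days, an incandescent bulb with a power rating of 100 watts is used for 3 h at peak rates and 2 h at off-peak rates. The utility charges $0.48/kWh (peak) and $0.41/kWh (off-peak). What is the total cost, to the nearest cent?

$6.78

Peak energy = 0.1 kW × 3 h × 30 = 9 kWh
Off-peak energy = 0.1 kW × 2 h × 30 = 6 kWh
Cost = 9 × $0.48 + 6 × $0.41 = $4.32 + $2.46 = $6.78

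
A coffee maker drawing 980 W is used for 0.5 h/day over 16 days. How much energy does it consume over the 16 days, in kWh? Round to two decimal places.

Runtime = 0.5 h/day × 16 days = 8 h
Energy = 0.98 kW × 8 h = 7.84 kWh

7.84 kWh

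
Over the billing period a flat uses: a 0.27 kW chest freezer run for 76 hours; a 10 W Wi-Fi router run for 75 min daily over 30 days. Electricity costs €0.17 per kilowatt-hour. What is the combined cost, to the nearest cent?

chest freezer: 0.27 kW × 76 h = 20.52 kWh
Wi-Fi router: Runtime = 75 min × 30 = 2250 min = 37.5 h
Wi-Fi router: 0.01 kW × 37.5 h = 0.375 kWh
Total energy = 20.895 kWh
Cost = 20.895 × €0.17 = €3.55

€3.55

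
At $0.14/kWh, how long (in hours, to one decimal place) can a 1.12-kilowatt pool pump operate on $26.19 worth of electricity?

Energy available = $26.19 ÷ $0.14/kWh = 187.0714 kWh
Hours = 187.0714 kWh ÷ 1.12 kW = 167.0 h

167.0 h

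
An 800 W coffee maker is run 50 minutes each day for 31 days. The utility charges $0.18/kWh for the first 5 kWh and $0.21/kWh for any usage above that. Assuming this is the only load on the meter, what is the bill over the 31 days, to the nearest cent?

$4.19

Runtime = 50 min × 31 = 1550 min = 25.833333… h
Energy = 0.8 kW × 25.833333… h = 20.666666… kWh
Tier 1 (0–5 kWh): 5 × $0.18 = $0.9
Above 5 kWh: 15.666666… × $0.21 = $3.29
Bill = $4.19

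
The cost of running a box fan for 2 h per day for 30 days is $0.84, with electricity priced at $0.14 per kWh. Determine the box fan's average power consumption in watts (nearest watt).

Energy = $0.84 ÷ $0.14/kWh = 6 kWh
Runtime = 2 h/day × 30 days = 60 h
Power = 6 kWh ÷ 60 h = 0.1 kW = 100 W

100 W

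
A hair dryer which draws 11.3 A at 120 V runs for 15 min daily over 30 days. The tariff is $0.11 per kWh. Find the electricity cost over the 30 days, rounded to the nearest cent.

Power = 11.3 A × 120 V = 1356 W = 1.356 kW
Runtime = 15 min × 30 = 450 min = 7.5 h
Energy = 1.356 kW × 7.5 h = 10.17 kWh
Cost = 10.17 kWh × $0.11/kWh = $1.12

$1.12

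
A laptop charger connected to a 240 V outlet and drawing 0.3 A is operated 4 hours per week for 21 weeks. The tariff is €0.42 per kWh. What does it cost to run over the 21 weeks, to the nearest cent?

Power = 0.3 A × 240 V = 72 W = 0.072 kW
Runtime = 4 h/week × 21 weeks = 84 h
Energy = 0.072 kW × 84 h = 6.048 kWh
Cost = 6.048 kWh × €0.42/kWh = €2.54

€2.54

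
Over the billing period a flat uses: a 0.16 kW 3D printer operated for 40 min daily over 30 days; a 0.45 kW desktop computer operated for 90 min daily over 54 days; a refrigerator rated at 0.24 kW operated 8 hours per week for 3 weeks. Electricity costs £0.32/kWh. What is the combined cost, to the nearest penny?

3D printer: Runtime = 40 min × 30 = 1200 min = 20 h
3D printer: 0.16 kW × 20 h = 3.2 kWh
desktop computer: Runtime = 90 min × 54 = 4860 min = 81 h
desktop computer: 0.45 kW × 81 h = 36.45 kWh
refrigerator: Runtime = 8 h/week × 3 weeks = 24 h
refrigerator: 0.24 kW × 24 h = 5.76 kWh
Total energy = 45.41 kWh
Cost = 45.41 × £0.32 = £14.53

£14.53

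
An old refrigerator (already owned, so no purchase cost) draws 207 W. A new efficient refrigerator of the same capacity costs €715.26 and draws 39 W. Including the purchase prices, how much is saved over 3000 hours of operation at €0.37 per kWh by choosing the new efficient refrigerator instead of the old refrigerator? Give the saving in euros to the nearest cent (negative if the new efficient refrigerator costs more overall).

-€528.78

old refrigerator: €0.00 + (207/1000) kW × 3000 h × €0.37 = €0.00 + €229.77 = €229.77
new efficient refrigerator: €715.26 + (39/1000) kW × 3000 h × €0.37 = €715.26 + €43.29 = €758.55
Saving = €229.77 − €758.55 = −€528.78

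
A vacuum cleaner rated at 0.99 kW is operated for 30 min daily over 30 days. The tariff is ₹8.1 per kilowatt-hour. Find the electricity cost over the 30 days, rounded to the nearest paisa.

Runtime = 30 min × 30 = 900 min = 15 h
Energy = 0.99 kW × 15 h = 14.85 kWh
Cost = 14.85 kWh × ₹8.1/kWh = ₹120.29

₹120.29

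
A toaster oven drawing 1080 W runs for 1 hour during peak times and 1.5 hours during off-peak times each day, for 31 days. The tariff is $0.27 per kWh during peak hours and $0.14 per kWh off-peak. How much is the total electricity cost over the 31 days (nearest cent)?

$16.07

Peak energy = 1.08 kW × 1 h × 31 = 33.48 kWh
Off-peak energy = 1.08 kW × 1.5 h × 31 = 50.22 kWh
Cost = 33.48 × $0.27 + 50.22 × $0.14 = $9.0396 + $7.0308 = $16.07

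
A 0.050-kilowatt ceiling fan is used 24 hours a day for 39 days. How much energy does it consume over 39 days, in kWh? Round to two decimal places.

Runtime = 24 h × 39 = 936 h
Energy = 0.05 kW × 936 h = 46.8 kWh

46.80 kWh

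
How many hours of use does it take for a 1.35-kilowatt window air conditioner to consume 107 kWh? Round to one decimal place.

Hours = 107 kWh ÷ 1.35 kW = 79.3 h

79.3 h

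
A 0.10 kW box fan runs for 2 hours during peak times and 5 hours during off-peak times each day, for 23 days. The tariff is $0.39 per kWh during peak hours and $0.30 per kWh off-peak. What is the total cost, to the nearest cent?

$5.24

Peak energy = 0.1 kW × 2 h × 23 = 4.6 kWh
Off-peak energy = 0.1 kW × 5 h × 23 = 11.5 kWh
Cost = 4.6 × $0.39 + 11.5 × $0.30 = $1.794 + $3.45 = $5.24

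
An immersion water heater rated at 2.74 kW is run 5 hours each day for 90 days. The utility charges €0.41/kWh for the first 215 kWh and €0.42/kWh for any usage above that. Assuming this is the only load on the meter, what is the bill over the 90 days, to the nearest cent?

€515.71

Runtime = 5 h/day × 90 days = 450 h
Energy = 2.74 kW × 450 h = 1233 kWh
Tier 1 (0–215 kWh): 215 × €0.41 = €88.15
Above 215 kWh: 1018 × €0.42 = €427.56
Bill = €515.71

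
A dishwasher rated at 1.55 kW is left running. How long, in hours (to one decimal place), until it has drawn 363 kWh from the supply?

Hours = 363 kWh ÷ 1.55 kW = 234.2 h

234.2 h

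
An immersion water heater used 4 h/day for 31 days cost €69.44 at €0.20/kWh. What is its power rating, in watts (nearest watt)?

2800 W

Energy = €69.44 ÷ €0.20/kWh = 347.2 kWh
Runtime = 4 h/day × 31 days = 124 h
Power = 347.2 kWh ÷ 124 h = 2.8 kW = 2800 W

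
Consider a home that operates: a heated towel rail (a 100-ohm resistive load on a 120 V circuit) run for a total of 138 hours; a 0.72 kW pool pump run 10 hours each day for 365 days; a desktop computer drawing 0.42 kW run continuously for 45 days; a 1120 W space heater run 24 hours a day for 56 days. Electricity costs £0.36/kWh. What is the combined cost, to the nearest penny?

£1658.43

heated towel rail: Power = V²/R = 120²/100 = 144 W = 0.144 kW
heated towel rail: 0.144 kW × 138 h = 19.872 kWh
pool pump: Runtime = 10 h/day × 365 days = 3650 h
pool pump: 0.72 kW × 3650 h = 2628 kWh
desktop computer: Runtime = 24 h × 45 = 1080 h
desktop computer: 0.42 kW × 1080 h = 453.6 kWh
space heater: Runtime = 24 h × 56 = 1344 h
space heater: 1.12 kW × 1344 h = 1505.28 kWh
Total energy = 4606.752 kWh
Cost = 4606.752 × £0.36 = £1658.43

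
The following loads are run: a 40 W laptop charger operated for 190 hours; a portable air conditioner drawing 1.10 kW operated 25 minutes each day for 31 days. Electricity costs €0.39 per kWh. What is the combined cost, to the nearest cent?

laptop charger: 0.04 kW × 190 h = 7.6 kWh
portable air conditioner: Runtime = 25 min × 31 = 775 min = 12.916666… h
portable air conditioner: 1.1 kW × 12.916666… h = 14.208333… kWh
Total energy = 21.808333… kWh
Cost = 21.808333… × €0.39 = €8.51

€8.51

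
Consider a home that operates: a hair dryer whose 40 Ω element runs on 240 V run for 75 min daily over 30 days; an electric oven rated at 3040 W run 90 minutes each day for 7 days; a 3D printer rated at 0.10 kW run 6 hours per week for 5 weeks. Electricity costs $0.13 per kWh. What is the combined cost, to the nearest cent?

$11.56

hair dryer: Power = V²/R = 240²/40 = 1440 W = 1.44 kW
hair dryer: Runtime = 75 min × 30 = 2250 min = 37.5 h
hair dryer: 1.44 kW × 37.5 h = 54 kWh
electric oven: Runtime = 90 min × 7 = 630 min = 10.5 h
electric oven: 3.04 kW × 10.5 h = 31.92 kWh
3D printer: Runtime = 6 h/week × 5 weeks = 30 h
3D printer: 0.1 kW × 30 h = 3 kWh
Total energy = 88.92 kWh
Cost = 88.92 × $0.13 = $11.56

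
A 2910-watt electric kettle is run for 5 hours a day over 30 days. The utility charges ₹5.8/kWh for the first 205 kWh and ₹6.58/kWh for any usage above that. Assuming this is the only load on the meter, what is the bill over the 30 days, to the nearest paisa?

Runtime = 5 h/day × 30 days = 150 h
Energy = 2.91 kW × 150 h = 436.5 kWh
Tier 1 (0–205 kWh): 205 × ₹5.8 = ₹1189
Above 205 kWh: 231.5 × ₹6.58 = ₹1523.27
Bill = ₹2712.27

₹2712.27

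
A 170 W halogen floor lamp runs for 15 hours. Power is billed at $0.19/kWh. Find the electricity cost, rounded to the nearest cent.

Energy = 0.17 kW × 15 h = 2.55 kWh
Cost = 2.55 kWh × $0.19/kWh = $0.48

$0.48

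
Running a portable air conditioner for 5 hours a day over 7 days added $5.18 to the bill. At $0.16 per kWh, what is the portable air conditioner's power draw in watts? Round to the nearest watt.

Energy = $5.18 ÷ $0.16/kWh = 32.375 kWh
Runtime = 5 h/day × 7 days = 35 h
Power = 32.375 kWh ÷ 35 h = 0.925 kW = 925 W

925 W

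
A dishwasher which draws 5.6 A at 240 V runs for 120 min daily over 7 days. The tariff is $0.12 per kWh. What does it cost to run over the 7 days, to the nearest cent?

Power = 5.6 A × 240 V = 1344 W = 1.344 kW
Runtime = 120 min × 7 = 840 min = 14 h
Energy = 1.344 kW × 14 h = 18.816 kWh
Cost = 18.816 kWh × $0.12/kWh = $2.26

$2.26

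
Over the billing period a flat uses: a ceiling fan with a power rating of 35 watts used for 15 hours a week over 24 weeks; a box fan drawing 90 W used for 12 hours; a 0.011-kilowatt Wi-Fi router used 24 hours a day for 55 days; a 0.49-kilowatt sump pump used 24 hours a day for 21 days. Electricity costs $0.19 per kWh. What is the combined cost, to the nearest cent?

$52.28

ceiling fan: Runtime = 15 h/week × 24 weeks = 360 h
ceiling fan: 0.035 kW × 360 h = 12.6 kWh
box fan: 0.09 kW × 12 h = 1.08 kWh
Wi-Fi router: Runtime = 24 h × 55 = 1320 h
Wi-Fi router: 0.011 kW × 1320 h = 14.52 kWh
sump pump: Runtime = 24 h × 21 = 504 h
sump pump: 0.49 kW × 504 h = 246.96 kWh
Total energy = 275.16 kWh
Cost = 275.16 × $0.19 = $52.28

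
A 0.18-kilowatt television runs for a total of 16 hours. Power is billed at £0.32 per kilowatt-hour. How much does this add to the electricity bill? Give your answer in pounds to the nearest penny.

£0.92

Energy = 0.18 kW × 16 h = 2.88 kWh
Cost = 2.88 kWh × £0.32/kWh = £0.92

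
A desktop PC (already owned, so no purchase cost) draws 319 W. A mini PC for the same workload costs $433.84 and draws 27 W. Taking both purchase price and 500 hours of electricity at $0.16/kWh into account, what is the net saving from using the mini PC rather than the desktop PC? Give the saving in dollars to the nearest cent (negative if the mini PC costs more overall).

-$410.48

desktop PC: $0.00 + (319/1000) kW × 500 h × $0.16 = $0.00 + $25.52 = $25.52
mini PC: $433.84 + (27/1000) kW × 500 h × $0.16 = $433.84 + $2.16 = $436
Saving = $25.52 − $436 = −$410.48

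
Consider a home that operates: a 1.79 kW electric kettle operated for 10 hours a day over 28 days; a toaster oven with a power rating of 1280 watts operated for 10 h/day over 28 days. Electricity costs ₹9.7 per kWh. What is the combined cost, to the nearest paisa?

₹8338.12

electric kettle: Runtime = 10 h/day × 28 days = 280 h
electric kettle: 1.79 kW × 280 h = 501.2 kWh
toaster oven: Runtime = 10 h/day × 28 days = 280 h
toaster oven: 1.28 kW × 280 h = 358.4 kWh
Total energy = 859.6 kWh
Cost = 859.6 × ₹9.7 = ₹8338.12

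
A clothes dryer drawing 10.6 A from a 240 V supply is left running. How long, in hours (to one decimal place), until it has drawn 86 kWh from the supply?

Power = 10.6 A × 240 V = 2544 W = 2.544 kW
Hours = 86 kWh ÷ 2.544 kW = 33.8 h

33.8 h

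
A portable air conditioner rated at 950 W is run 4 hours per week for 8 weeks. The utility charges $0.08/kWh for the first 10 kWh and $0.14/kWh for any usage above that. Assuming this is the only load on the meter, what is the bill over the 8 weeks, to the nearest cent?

Runtime = 4 h/week × 8 weeks = 32 h
Energy = 0.95 kW × 32 h = 30.4 kWh
Tier 1 (0–10 kWh): 10 × $0.08 = $0.8
Above 10 kWh: 20.4 × $0.14 = $2.856
Bill = $3.66

$3.66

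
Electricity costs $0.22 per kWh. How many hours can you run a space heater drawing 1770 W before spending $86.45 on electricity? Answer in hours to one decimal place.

Energy available = $86.45 ÷ $0.22/kWh = 392.9545 kWh
Hours = 392.9545 kWh ÷ 1.77 kW = 222.0 h

222.0 h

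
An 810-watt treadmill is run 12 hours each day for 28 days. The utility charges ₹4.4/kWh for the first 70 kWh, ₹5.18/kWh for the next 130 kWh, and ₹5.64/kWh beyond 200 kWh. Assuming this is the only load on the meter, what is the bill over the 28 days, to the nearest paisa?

₹1388.38

Runtime = 12 h/day × 28 days = 336 h
Energy = 0.81 kW × 336 h = 272.16 kWh
Tier 1 (0–70 kWh): 70 × ₹4.4 = ₹308
Tier 2 (70–200 kWh): 130 × ₹5.18 = ₹673.4
Above 200 kWh: 72.16 × ₹5.64 = ₹406.9824
Bill = ₹1388.38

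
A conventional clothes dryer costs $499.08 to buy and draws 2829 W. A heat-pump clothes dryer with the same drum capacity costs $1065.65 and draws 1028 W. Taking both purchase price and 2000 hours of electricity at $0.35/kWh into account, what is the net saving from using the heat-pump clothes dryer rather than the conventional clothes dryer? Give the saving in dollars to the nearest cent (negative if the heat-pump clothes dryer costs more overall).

$694.13

conventional clothes dryer: $499.08 + (2829/1000) kW × 2000 h × $0.35 = $499.08 + $1980.3 = $2479.38
heat-pump clothes dryer: $1065.65 + (1028/1000) kW × 2000 h × $0.35 = $1065.65 + $719.6 = $1785.25
Saving = $2479.38 − $1785.25 = $694.13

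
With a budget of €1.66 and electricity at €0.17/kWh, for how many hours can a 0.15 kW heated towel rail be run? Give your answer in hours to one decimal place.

65.1 h

Energy available = €1.66 ÷ €0.17/kWh = 9.7647 kWh
Hours = 9.7647 kWh ÷ 0.15 kW = 65.1 h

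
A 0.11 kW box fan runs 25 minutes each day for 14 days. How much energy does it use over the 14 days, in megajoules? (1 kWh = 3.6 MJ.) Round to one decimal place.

2.3 MJ

Runtime = 25 min × 14 = 350 min = 5.833333… h
Energy = 0.11 kW × 5.833333… h = 0.641666… kWh
= 0.641666… × 3.6 MJ = 2.3 MJ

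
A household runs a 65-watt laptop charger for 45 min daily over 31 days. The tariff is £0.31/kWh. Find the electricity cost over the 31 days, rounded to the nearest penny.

Runtime = 45 min × 31 = 1395 min = 23.25 h
Energy = 0.065 kW × 23.25 h = 1.51125 kWh
Cost = 1.51125 kWh × £0.31/kWh = £0.47

£0.47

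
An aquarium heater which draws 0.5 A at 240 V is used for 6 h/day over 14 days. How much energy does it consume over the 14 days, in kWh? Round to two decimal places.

10.08 kWh

Power = 0.5 A × 240 V = 120 W = 0.12 kW
Runtime = 6 h/day × 14 days = 84 h
Energy = 0.12 kW × 84 h = 10.08 kWh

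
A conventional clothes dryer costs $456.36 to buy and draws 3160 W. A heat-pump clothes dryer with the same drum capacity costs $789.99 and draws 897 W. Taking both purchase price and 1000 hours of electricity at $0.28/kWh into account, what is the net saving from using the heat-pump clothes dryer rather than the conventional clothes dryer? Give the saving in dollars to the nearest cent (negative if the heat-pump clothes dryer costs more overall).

conventional clothes dryer: $456.36 + (3160/1000) kW × 1000 h × $0.28 = $456.36 + $884.8 = $1341.16
heat-pump clothes dryer: $789.99 + (897/1000) kW × 1000 h × $0.28 = $789.99 + $251.16 = $1041.15
Saving = $1341.16 − $1041.15 = $300.01

$300.01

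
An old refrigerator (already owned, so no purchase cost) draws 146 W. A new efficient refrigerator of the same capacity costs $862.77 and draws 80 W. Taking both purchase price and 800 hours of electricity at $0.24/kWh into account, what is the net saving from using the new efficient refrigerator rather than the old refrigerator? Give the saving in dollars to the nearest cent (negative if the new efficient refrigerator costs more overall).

old refrigerator: $0.00 + (146/1000) kW × 800 h × $0.24 = $0.00 + $28.032 = $28.032
new efficient refrigerator: $862.77 + (80/1000) kW × 800 h × $0.24 = $862.77 + $15.36 = $878.13
Saving = $28.032 − $878.13 = −$850.098 → -$850.10

-$850.10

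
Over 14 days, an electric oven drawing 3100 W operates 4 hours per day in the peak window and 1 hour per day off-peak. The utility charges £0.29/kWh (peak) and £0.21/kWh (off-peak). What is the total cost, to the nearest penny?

Peak energy = 3.1 kW × 4 h × 14 = 173.6 kWh
Off-peak energy = 3.1 kW × 1 h × 14 = 43.4 kWh
Cost = 173.6 × £0.29 + 43.4 × £0.21 = £50.344 + £9.114 = £59.46

£59.46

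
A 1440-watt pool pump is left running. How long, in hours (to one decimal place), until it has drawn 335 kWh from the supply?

Hours = 335 kWh ÷ 1.44 kW = 232.6 h

232.6 h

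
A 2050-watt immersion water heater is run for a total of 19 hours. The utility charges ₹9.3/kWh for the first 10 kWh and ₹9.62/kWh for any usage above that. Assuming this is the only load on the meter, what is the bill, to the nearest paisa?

Energy = 2.05 kW × 19 h = 38.95 kWh
Tier 1 (0–10 kWh): 10 × ₹9.3 = ₹93
Above 10 kWh: 28.95 × ₹9.62 = ₹278.499
Bill = ₹371.50

₹371.50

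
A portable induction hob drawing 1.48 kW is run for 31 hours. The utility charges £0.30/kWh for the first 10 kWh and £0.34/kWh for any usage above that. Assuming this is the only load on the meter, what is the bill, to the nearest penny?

£15.20

Energy = 1.48 kW × 31 h = 45.88 kWh
Tier 1 (0–10 kWh): 10 × £0.30 = £3
Above 10 kWh: 35.88 × £0.34 = £12.1992
Bill = £15.20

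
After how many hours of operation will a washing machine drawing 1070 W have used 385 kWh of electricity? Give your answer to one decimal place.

Hours = 385 kWh ÷ 1.07 kW = 359.8 h

359.8 h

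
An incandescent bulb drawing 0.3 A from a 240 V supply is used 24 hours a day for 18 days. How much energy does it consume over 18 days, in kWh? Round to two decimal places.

Power = 0.3 A × 240 V = 72 W = 0.072 kW
Runtime = 24 h × 18 = 432 h
Energy = 0.072 kW × 432 h = 31.104 kWh ≈ 31.10 kWh

31.10 kWh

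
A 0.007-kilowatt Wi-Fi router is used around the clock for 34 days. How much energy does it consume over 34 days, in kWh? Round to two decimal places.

Runtime = 24 h × 34 = 816 h
Energy = 0.007 kW × 816 h = 5.712 kWh ≈ 5.71 kWh

5.71 kWh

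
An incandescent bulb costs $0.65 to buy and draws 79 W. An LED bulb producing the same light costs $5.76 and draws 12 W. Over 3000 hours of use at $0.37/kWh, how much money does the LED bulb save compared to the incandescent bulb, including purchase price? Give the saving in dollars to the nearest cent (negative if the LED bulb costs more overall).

incandescent bulb: $0.65 + (79/1000) kW × 3000 h × $0.37 = $0.65 + $87.69 = $88.34
LED bulb: $5.76 + (12/1000) kW × 3000 h × $0.37 = $5.76 + $13.32 = $19.08
Saving = $88.34 − $19.08 = $69.26

$69.26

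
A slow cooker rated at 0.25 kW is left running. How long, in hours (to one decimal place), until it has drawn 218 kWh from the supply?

Hours = 218 kWh ÷ 0.25 kW = 872.0 h

872.0 h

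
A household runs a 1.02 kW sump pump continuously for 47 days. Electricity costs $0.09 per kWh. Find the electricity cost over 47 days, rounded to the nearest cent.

$103.55

Runtime = 24 h × 47 = 1128 h
Energy = 1.02 kW × 1128 h = 1150.56 kWh
Cost = 1150.56 kWh × $0.09/kWh = $103.55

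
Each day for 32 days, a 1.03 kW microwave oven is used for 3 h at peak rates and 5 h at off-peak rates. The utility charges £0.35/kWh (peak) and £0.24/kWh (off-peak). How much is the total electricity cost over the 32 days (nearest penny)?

Peak energy = 1.03 kW × 3 h × 32 = 98.88 kWh
Off-peak energy = 1.03 kW × 5 h × 32 = 164.8 kWh
Cost = 98.88 × £0.35 + 164.8 × £0.24 = £34.608 + £39.552 = £74.16

£74.16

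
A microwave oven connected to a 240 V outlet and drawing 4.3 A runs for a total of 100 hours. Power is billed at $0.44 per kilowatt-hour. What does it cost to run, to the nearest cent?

$45.41

Power = 4.3 A × 240 V = 1032 W = 1.032 kW
Energy = 1.032 kW × 100 h = 103.2 kWh
Cost = 103.2 kWh × $0.44/kWh = $45.41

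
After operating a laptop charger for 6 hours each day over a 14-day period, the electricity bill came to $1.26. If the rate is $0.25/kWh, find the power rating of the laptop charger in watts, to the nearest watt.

Energy = $1.26 ÷ $0.25/kWh = 5.04 kWh
Runtime = 6 h/day × 14 days = 84 h
Power = 5.04 kWh ÷ 84 h = 0.06 kW = 60 W

60 W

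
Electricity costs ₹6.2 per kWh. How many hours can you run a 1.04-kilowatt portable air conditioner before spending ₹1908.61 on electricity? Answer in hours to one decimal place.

Energy available = ₹1908.61 ÷ ₹6.2/kWh = 307.8403 kWh
Hours = 307.8403 kWh ÷ 1.04 kW = 296.0 h

296.0 h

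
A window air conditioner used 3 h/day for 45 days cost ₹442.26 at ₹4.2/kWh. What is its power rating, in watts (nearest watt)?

Energy = ₹442.26 ÷ ₹4.2/kWh = 105.3 kWh
Runtime = 3 h/day × 45 days = 135 h
Power = 105.3 kWh ÷ 135 h = 0.78 kW = 780 W

780 W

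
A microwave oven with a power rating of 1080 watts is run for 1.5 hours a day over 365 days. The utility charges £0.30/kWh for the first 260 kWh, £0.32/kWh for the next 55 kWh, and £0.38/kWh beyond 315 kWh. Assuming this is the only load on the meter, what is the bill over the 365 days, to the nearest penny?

Runtime = 1.5 h/day × 365 days = 547.5 h
Energy = 1.08 kW × 547.5 h = 591.3 kWh
Tier 1 (0–260 kWh): 260 × £0.30 = £78
Tier 2 (260–315 kWh): 55 × £0.32 = £17.6
Above 315 kWh: 276.3 × £0.38 = £104.994
Bill = £200.59

£200.59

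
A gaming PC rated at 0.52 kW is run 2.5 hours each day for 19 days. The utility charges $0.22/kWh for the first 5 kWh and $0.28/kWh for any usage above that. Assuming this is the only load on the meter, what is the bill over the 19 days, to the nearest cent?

Runtime = 2.5 h/day × 19 days = 47.5 h
Energy = 0.52 kW × 47.5 h = 24.7 kWh
Tier 1 (0–5 kWh): 5 × $0.22 = $1.1
Above 5 kWh: 19.7 × $0.28 = $5.516
Bill = $6.62

$6.62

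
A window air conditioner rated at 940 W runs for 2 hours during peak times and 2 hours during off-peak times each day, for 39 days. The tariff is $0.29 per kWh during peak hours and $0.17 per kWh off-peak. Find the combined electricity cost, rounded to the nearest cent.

Peak energy = 0.94 kW × 2 h × 39 = 73.32 kWh
Off-peak energy = 0.94 kW × 2 h × 39 = 73.32 kWh
Cost = 73.32 × $0.29 + 73.32 × $0.17 = $21.2628 + $12.4644 = $33.73

$33.73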